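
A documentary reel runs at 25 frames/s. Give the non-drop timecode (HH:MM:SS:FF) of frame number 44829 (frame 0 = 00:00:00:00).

44829 ÷ 25 = 1793 full seconds, remainder 4 frames.
1793 s = 0 h 29 min 53 s.
Timecode: 00:29:53:04.

00:29:53:04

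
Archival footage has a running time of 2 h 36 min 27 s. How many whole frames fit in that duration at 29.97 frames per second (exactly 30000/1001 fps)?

2 h 36 min 27 s = 9387 s.
Frames = 9387 × 30000/1001 = 40230000/143 ≈ 281328.6713.
Complete frames: 281328.

281328 frames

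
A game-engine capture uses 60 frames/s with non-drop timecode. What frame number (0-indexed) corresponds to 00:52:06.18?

187578

Total seconds to the label: (0 × 3600 + 52 × 60 + 6) = 3126.
Frame index = 3126 × 60 + 18 = 187578.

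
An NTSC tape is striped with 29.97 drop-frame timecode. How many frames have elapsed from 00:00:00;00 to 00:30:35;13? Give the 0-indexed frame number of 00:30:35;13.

55009

As if non-drop at 30 labels/s: (0 × 3600 + 30 × 60 + 35) × 30 + 13 = 55063.
Minute boundaries passed: 30; those not divisible by 10: 30 − 3 = 27; dropped labels = 2 × 27 = 54.
Actual frame index = 55063 − 54 = 55009.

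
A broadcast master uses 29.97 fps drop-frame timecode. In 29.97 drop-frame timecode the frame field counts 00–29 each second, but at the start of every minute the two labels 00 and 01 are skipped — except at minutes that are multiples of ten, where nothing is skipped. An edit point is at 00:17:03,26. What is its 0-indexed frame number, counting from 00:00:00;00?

30684

As if non-drop at 30 labels/s: (0 × 3600 + 17 × 60 + 3) × 30 + 26 = 30716.
Minute boundaries passed: 17; those not divisible by 10: 17 − 1 = 16; dropped labels = 2 × 16 = 32.
Actual frame index = 30716 − 32 = 30684.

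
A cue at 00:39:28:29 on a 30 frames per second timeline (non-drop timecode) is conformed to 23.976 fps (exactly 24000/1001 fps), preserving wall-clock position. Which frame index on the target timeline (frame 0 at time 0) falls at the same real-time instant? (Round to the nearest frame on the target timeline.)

frame 56798

Source frame index: (0×3600 + 39×60 + 28) × 30 + 29 = 71069.
Real time: 71069 / (30) = 71069/30 s.
Target frame: (71069/30) × (24000/1001) = 56855200/1001 ≈ 56798.402 → 56798.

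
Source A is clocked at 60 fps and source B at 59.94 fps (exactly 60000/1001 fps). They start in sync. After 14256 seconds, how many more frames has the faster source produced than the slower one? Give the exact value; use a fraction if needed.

77760/91 frames

A emits 60 × 14256 = 855360 frames; B emits 60000/1001 × 14256 = 77760000/91.
Difference = 77760/91 frames (≈ 854.5055); B is behind A.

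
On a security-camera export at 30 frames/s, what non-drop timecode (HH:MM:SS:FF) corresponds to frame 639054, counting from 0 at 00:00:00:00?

05:55:01:24

639054 ÷ 30 = 21301 full seconds, remainder 24 frames.
21301 s = 5 h 55 min 1 s.
Timecode: 05:55:01:24.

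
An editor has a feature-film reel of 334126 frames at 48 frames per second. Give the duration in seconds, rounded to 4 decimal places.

6960.9583 seconds

Running time = 334126 × 1/48 = 167063/24 s ≈ 6960.9583 s.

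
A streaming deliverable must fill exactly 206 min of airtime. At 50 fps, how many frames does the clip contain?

206 min = 12360 s.
Frames = 12360 × 50 = 618000.

618000 frames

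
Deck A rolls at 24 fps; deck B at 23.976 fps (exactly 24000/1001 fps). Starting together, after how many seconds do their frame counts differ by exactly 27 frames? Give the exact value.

1126.125 seconds

The gap grows by |24000/1001 − 24| = 24/1001 frames per second.
Time for a 27-frame gap: 27 ÷ (24/1001) = 1126.125 s.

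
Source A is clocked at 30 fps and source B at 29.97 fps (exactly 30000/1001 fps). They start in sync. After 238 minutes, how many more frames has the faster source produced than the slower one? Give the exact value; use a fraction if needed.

238 min = 14280 s.
A emits 30 × 14280 = 428400 frames; B emits 30000/1001 × 14280 = 61200000/143.
Difference = 61200/143 frames (≈ 427.9720); B is behind A.

61200/143 frames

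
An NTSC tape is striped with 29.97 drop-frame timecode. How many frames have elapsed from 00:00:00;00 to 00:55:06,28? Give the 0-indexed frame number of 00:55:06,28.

Complete 10-minute blocks: 5, each 17982 frames → 89910.
Remaining 5 whole minutes in the current block: 1800 + 4 × 1798 = 8992 frames.
Within the current minute: 6 × 30 + 28 − 2 = 206 (labels ;00/;01 skipped at this minute). Total = 89910 + 8992 + 206 = 99108.

99108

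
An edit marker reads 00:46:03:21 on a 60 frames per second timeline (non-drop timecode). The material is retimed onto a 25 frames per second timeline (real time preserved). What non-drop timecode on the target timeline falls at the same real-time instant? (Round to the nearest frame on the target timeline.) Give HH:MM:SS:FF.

00:46:03:09

Source frame index: (0×3600 + 46×60 + 3) × 60 + 21 = 165801.
Real time: 165801 / (60) = 55267/20 s.
Target frame: (55267/20) × (25) = 276335/4 ≈ 69083.750 → 69084.
At 25 labels/s: frame 69084 → 00:46:03:09.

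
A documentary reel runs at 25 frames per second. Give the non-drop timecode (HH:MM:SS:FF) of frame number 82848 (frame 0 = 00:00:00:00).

82848 ÷ 25 = 3313 full seconds, remainder 23 frames.
3313 s = 0 h 55 min 13 s.
Timecode: 00:55:13:23.

00:55:13:23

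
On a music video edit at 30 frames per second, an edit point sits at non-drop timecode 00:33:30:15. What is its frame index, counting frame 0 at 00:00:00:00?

Total seconds to the label: (0 × 3600 + 33 × 60 + 30) = 2010.
Frame index = 2010 × 30 + 15 = 60315.

frame 60315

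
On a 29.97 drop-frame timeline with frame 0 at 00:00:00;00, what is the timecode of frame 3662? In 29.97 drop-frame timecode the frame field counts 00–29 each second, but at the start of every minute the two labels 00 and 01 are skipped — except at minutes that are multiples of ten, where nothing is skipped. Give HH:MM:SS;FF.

Each 10-minute DF block holds 10 × 60 × 30 − 9 × 2 = 17982 frames. 3662 ÷ 17982 → 0 full blocks, remainder 3662.
Within the partial block the first minute is 1800 frames and each further minute 1798, so 2 further minute boundaries passed. Total skipped labels = 18 × 0 + 2 × 2 = 4.
Non-drop label index = 3662 + 4 = 3666; at 30 labels/s that is 00:02:02:06, i.e. DF 00:02:02;06.

00:02:02;06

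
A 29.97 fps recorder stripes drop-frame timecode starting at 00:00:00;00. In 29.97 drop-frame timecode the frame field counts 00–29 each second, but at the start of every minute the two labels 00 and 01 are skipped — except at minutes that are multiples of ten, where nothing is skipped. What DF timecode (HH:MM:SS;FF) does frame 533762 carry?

04:56:49;26

Each 10-minute DF block holds 10 × 60 × 30 − 9 × 2 = 17982 frames. 533762 ÷ 17982 → 29 full blocks, remainder 12284.
Within the partial block the first minute is 1800 frames and each further minute 1798, so 6 further minute boundaries passed. Total skipped labels = 18 × 29 + 2 × 6 = 534.
Non-drop label index = 533762 + 534 = 534296; at 30 labels/s that is 04:56:49:26, i.e. DF 04:56:49;26.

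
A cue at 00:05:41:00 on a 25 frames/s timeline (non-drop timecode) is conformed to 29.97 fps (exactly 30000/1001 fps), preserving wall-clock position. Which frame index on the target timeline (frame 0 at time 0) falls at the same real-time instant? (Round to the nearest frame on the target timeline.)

frame 10220

Source frame index: (0×3600 + 5×60 + 41) × 25 + 0 = 8525.
Real time: 8525 / (25) = 341 s.
Target frame: (341) × (30000/1001) = 930000/91 ≈ 10219.780 → 10220.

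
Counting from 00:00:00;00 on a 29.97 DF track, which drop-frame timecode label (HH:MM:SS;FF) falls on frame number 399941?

03:42:24;21

Ten DF minutes hold 17982 frames, so frame 399941 lies in block 22 (frames 395604–413585) with 4337 frames into that block.
The block's first minute is 1800 frames and the rest 1798 each; 4337 frames reaches minute 2, so 22 × 18 + 2 × 2 = 400 labels have been skipped so far.
Adding those back, label number 399941 + 400 = 400341 at 30 labels/s is 13344 s + 21 f = 3 h 42 min 24 s frame 21, i.e. 03:42:24;21.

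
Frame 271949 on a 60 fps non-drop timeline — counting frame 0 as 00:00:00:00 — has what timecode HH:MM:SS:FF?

271949 ÷ 60 = 4532 full seconds, remainder 29 frames.
4532 s = 1 h 15 min 32 s.
Timecode: 01:15:32:29.

01:15:32:29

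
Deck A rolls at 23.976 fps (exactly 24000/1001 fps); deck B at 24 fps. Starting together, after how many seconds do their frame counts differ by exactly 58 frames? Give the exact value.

29029/12 seconds

The gap grows by |24 − 24000/1001| = 24/1001 frames per second.
Time for a 58-frame gap: 58 ÷ (24/1001) = 29029/12 s.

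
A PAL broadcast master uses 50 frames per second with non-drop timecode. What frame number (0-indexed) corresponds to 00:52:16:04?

Total seconds to the label: (0 × 3600 + 52 × 60 + 16) = 3136.
Frame index = 3136 × 50 + 4 = 156804.

156804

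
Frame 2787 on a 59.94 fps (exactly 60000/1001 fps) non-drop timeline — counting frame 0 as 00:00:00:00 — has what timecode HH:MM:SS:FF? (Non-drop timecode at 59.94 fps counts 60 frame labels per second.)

00:00:46:27

2787 ÷ 60 = 46 full seconds, remainder 27 frames.
46 s = 0 h 0 min 46 s.
Timecode: 00:00:46:27.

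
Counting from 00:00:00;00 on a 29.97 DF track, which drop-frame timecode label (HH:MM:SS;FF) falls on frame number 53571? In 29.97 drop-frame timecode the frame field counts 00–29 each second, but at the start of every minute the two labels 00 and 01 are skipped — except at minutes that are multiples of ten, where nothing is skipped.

00:29:47;15

Each 10-minute DF block holds 10 × 60 × 30 − 9 × 2 = 17982 frames. 53571 ÷ 17982 → 2 full blocks, remainder 17607.
Within the partial block the first minute is 1800 frames and each further minute 1798, so 9 further minute boundaries passed. Total skipped labels = 18 × 2 + 2 × 9 = 54.
Non-drop label index = 53571 + 54 = 53625; at 30 labels/s that is 00:29:47:15, i.e. DF 00:29:47;15.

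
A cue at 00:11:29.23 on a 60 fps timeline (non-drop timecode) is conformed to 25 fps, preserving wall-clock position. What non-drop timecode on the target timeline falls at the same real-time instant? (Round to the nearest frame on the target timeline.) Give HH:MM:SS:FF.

00:11:29:10

Source frame index: (0×3600 + 11×60 + 29) × 60 + 23 = 41363.
Real time: 41363 / (60) = 41363/60 s.
Target frame: (41363/60) × (25) = 206815/12 ≈ 17234.583 → 17235.
At 25 labels/s: frame 17235 → 00:11:29:10.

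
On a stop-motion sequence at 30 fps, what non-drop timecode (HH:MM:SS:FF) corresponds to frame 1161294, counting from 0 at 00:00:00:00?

1161294 ÷ 30 = 38709 full seconds, remainder 24 frames.
38709 s = 10 h 45 min 9 s.
Timecode: 10:45:09:24.

10:45:09:24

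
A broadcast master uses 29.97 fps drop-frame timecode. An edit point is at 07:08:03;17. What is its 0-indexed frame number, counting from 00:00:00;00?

As if non-drop at 30 labels/s: (7 × 3600 + 8 × 60 + 3) × 30 + 17 = 770507.
Minute boundaries passed: 428; those not divisible by 10: 428 − 42 = 386; dropped labels = 2 × 386 = 772.
Actual frame index = 770507 − 772 = 769735.

769735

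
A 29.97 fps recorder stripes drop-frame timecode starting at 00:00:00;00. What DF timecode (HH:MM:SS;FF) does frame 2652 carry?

00:01:28;14

Ten DF minutes hold 17982 frames, so frame 2652 lies in block 0 (frames 0–17981) with 2652 frames into that block.
The block's first minute is 1800 frames and the rest 1798 each; 2652 frames reaches minute 1, so 0 × 18 + 1 × 2 = 2 labels have been skipped so far.
Adding those back, label number 2652 + 2 = 2654 at 30 labels/s is 88 s + 14 f = 0 h 1 min 28 s frame 14, i.e. 00:01:28;14.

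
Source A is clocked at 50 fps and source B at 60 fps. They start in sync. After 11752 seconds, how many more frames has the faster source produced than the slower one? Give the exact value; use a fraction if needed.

A emits 50 × 11752 = 587600 frames; B emits 60 × 11752 = 705120.
Difference = 117520 frames; B is ahead of A.

117520 frames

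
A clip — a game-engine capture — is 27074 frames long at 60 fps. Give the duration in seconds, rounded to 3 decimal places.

Running time = 27074 × 1/60 = 13537/30 s ≈ 451.233 s.

451.233 seconds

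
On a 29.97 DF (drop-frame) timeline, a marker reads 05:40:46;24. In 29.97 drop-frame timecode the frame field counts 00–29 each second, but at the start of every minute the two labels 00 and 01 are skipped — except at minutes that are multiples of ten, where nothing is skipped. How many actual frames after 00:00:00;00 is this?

As if non-drop at 30 labels/s: (5 × 3600 + 40 × 60 + 46) × 30 + 24 = 613404.
Minute boundaries passed: 340; those not divisible by 10: 340 − 34 = 306; dropped labels = 2 × 306 = 612.
Actual frame index = 613404 − 612 = 612792.

612792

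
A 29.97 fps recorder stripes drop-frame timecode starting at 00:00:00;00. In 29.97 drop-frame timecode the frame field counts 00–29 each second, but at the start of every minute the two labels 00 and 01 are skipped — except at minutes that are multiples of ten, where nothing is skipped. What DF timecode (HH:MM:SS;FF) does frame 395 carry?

00:00:13;05

Ten DF minutes hold 17982 frames, so frame 395 lies in block 0 (frames 0–17981) with 395 frames into that block.
The block's first minute is 1800 frames and the rest 1798 each; 395 frames reaches minute 0, so 0 × 18 + 0 × 2 = 0 labels have been skipped so far.
Adding those back, label number 395 + 0 = 395 at 30 labels/s is 13 s + 5 f = 0 h 0 min 13 s frame 5, i.e. 00:00:13;05.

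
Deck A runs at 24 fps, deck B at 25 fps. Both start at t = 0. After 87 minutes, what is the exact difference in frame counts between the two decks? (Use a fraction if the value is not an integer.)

5220 frames

87 min = 5220 s.
A emits 24 × 5220 = 125280 frames; B emits 25 × 5220 = 130500.
Difference = 5220 frames; B is ahead of A.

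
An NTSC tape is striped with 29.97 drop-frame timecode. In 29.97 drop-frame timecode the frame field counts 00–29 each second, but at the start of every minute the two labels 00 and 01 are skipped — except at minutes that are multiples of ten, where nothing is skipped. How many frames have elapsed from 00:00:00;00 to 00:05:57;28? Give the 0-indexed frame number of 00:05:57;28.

10728

As if non-drop at 30 labels/s: (0 × 3600 + 5 × 60 + 57) × 30 + 28 = 10738.
Minute boundaries passed: 5; those not divisible by 10: 5 − 0 = 5; dropped labels = 2 × 5 = 10.
Actual frame index = 10738 − 10 = 10728.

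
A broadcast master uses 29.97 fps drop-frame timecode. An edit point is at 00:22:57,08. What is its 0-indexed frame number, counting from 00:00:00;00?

As if non-drop at 30 labels/s: (0 × 3600 + 22 × 60 + 57) × 30 + 8 = 41318.
Minute boundaries passed: 22; those not divisible by 10: 22 − 2 = 20; dropped labels = 2 × 20 = 40.
Actual frame index = 41318 − 40 = 41278.

41278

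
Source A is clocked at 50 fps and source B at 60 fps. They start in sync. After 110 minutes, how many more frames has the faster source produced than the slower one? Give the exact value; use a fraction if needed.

110 min = 6600 s.
A emits 50 × 6600 = 330000 frames; B emits 60 × 6600 = 396000.
Difference = 66000 frames; B is ahead of A.

66000 frames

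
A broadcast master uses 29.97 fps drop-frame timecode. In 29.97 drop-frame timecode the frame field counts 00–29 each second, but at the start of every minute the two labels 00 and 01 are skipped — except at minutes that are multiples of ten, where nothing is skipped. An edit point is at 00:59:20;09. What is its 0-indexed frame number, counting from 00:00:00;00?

Complete 10-minute blocks: 5, each 17982 frames → 89910.
Remaining 9 whole minutes in the current block: 1800 + 8 × 1798 = 16184 frames.
Within the current minute: 20 × 30 + 9 − 2 = 607 (labels ;00/;01 skipped at this minute). Total = 89910 + 16184 + 607 = 106701.

106701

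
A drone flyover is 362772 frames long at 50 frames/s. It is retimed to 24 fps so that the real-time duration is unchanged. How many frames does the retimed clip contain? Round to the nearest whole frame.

174131 frames

Frames at target rate = 362772 × (24) / (50) = 4353264/25 ≈ 174130.560.
Nearest whole frame: 174131.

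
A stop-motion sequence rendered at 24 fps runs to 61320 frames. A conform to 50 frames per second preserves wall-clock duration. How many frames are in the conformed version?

127750 frames

Target frames = source frames × (target rate / source rate) = 61320 × (50)/(24) = 61320 × 25/12 = 127750.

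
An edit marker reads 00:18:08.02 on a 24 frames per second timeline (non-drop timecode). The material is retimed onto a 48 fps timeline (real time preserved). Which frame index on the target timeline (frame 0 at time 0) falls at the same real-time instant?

frame 52228

Source frame index: (0×3600 + 18×60 + 8) × 24 + 2 = 26114.
Real time: 26114 / (24) = 13057/12 s.
Target frame: (13057/12) × (48) = 52228.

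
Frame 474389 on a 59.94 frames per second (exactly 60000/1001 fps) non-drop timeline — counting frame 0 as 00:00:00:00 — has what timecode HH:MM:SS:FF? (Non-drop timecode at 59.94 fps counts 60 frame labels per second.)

02:11:46:29

474389 ÷ 60 = 7906 full seconds, remainder 29 frames.
7906 s = 2 h 11 min 46 s.
Timecode: 02:11:46:29.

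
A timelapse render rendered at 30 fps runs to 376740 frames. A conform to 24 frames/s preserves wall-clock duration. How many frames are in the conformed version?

Target frames = source frames × (target rate / source rate) = 376740 × (24)/(30) = 376740 × 4/5 = 301392.

301392 frames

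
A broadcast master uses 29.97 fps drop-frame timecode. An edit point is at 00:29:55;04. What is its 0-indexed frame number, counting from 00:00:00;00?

As if non-drop at 30 labels/s: (0 × 3600 + 29 × 60 + 55) × 30 + 4 = 53854.
Minute boundaries passed: 29; those not divisible by 10: 29 − 2 = 27; dropped labels = 2 × 27 = 54.
Actual frame index = 53854 − 54 = 53800.

53800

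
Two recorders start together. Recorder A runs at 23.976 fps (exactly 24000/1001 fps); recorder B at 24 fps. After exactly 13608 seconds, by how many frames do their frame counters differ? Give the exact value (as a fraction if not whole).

A emits 24000/1001 × 13608 = 46656000/143 frames; B emits 24 × 13608 = 326592.
Difference = 46656/143 frames (≈ 326.2657); B is ahead of A.

46656/143 frames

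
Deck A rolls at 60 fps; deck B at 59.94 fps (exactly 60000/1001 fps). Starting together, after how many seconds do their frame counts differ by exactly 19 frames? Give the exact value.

The gap grows by |60000/1001 − 60| = 60/1001 frames per second.
Time for a 19-frame gap: 19 ÷ (60/1001) = 19019/60 s.

19019/60 seconds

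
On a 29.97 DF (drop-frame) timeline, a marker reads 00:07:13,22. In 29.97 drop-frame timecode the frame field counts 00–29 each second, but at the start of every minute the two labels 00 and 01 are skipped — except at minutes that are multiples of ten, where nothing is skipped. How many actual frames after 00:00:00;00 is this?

Complete 10-minute blocks: 0, each 17982 frames → 0.
Remaining 7 whole minutes in the current block: 1800 + 6 × 1798 = 12588 frames.
Within the current minute: 13 × 30 + 22 − 2 = 410 (labels ;00/;01 skipped at this minute). Total = 0 + 12588 + 410 = 12998.

12998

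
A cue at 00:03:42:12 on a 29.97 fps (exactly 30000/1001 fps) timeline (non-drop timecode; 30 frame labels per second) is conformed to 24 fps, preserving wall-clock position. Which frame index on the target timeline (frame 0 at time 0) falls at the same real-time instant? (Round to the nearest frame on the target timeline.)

Source frame index: (0×3600 + 3×60 + 42) × 30 + 12 = 6672.
Real time: 6672 / (30000/1001) = 139139/625 s.
Target frame: (139139/625) × (24) = 3339336/625 ≈ 5342.938 → 5343.

frame 5343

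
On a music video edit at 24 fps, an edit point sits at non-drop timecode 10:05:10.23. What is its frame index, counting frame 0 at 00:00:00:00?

Total seconds to the label: (10 × 3600 + 5 × 60 + 10) = 36310.
Frame index = 36310 × 24 + 23 = 871463.

frame 871463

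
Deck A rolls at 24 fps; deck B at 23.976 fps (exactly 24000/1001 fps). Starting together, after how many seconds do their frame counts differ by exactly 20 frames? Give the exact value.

5005/6 seconds

The gap grows by |24000/1001 − 24| = 24/1001 frames per second.
Time for a 20-frame gap: 20 ÷ (24/1001) = 5005/6 s.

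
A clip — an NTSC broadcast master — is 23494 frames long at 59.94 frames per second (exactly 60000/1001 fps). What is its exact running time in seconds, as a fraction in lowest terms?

Running time = 23494 ÷ (60000/1001) = 23494 × 1001/60000 = 11758747/30000 s.

11758747/30000 seconds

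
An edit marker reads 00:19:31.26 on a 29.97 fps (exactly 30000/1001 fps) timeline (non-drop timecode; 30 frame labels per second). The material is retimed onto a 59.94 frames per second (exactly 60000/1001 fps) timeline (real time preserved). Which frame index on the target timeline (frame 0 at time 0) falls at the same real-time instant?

frame 70312

Source frame index: (0×3600 + 19×60 + 31) × 30 + 26 = 35156.
Real time: 35156 / (30000/1001) = 8797789/7500 s.
Target frame: (8797789/7500) × (60000/1001) = 70312.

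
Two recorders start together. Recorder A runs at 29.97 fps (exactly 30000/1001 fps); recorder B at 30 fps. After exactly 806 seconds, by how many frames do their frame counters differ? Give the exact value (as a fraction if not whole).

A emits 30000/1001 × 806 = 1860000/77 frames; B emits 30 × 806 = 24180.
Difference = 1860/77 frames (≈ 24.1558); B is ahead of A.

1860/77 frames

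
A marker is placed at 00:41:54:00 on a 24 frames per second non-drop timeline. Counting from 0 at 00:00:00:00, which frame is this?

Total seconds to the label: (0 × 3600 + 41 × 60 + 54) = 2514.
Frame index = 2514 × 24 + 0 = 60336.

60336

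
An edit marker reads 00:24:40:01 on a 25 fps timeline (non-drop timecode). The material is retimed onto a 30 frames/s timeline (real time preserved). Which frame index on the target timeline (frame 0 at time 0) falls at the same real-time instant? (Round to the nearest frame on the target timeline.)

frame 44401

Source frame index: (0×3600 + 24×60 + 40) × 25 + 1 = 37001.
Real time: 37001 / (25) = 37001/25 s.
Target frame: (37001/25) × (30) = 222006/5 ≈ 44401.200 → 44401.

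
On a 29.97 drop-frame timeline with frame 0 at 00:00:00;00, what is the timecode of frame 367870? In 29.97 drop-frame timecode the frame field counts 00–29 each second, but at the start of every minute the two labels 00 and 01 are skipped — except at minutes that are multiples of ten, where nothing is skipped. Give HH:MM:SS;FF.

03:24:34;18

Ten DF minutes hold 17982 frames, so frame 367870 lies in block 20 (frames 359640–377621) with 8230 frames into that block.
The block's first minute is 1800 frames and the rest 1798 each; 8230 frames reaches minute 4, so 20 × 18 + 4 × 2 = 368 labels have been skipped so far.
Adding those back, label number 367870 + 368 = 368238 at 30 labels/s is 12274 s + 18 f = 3 h 24 min 34 s frame 18, i.e. 03:24:34;18.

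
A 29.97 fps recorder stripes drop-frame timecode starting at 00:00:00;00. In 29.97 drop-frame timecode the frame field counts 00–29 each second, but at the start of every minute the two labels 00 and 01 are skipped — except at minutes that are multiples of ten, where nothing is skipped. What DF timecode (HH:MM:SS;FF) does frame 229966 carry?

Each 10-minute DF block holds 10 × 60 × 30 − 9 × 2 = 17982 frames. 229966 ÷ 17982 → 12 full blocks, remainder 14182.
Within the partial block the first minute is 1800 frames and each further minute 1798, so 7 further minute boundaries passed. Total skipped labels = 18 × 12 + 2 × 7 = 230.
Non-drop label index = 229966 + 230 = 230196; at 30 labels/s that is 02:07:53:06, i.e. DF 02:07:53;06.

02:07:53;06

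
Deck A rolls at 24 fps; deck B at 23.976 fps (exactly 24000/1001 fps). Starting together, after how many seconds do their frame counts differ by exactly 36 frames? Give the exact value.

The gap grows by |24000/1001 − 24| = 24/1001 frames per second.
Time for a 36-frame gap: 36 ÷ (24/1001) = 1501.5 s.

1501.5 seconds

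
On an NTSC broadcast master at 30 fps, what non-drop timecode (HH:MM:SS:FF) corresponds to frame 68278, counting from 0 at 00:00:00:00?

00:37:55:28

68278 ÷ 30 = 2275 full seconds, remainder 28 frames.
2275 s = 0 h 37 min 55 s.
Timecode: 00:37:55:28.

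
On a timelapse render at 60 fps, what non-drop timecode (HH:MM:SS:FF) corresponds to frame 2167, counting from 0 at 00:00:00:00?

2167 ÷ 60 = 36 full seconds, remainder 7 frames.
36 s = 0 h 0 min 36 s.
Timecode: 00:00:36:07.

00:00:36:07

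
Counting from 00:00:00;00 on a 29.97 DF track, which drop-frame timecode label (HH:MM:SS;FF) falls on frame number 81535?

00:45:20;17

Ten DF minutes hold 17982 frames, so frame 81535 lies in block 4 (frames 71928–89909) with 9607 frames into that block.
The block's first minute is 1800 frames and the rest 1798 each; 9607 frames reaches minute 5, so 4 × 18 + 5 × 2 = 82 labels have been skipped so far.
Adding those back, label number 81535 + 82 = 81617 at 30 labels/s is 2720 s + 17 f = 0 h 45 min 20 s frame 17, i.e. 00:45:20;17.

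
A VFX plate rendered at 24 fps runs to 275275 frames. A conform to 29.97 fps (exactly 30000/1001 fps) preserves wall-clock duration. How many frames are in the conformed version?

Target frames = source frames × (target rate / source rate) = 275275 × (30000/1001)/(24) = 275275 × 1250/1001 = 343750.

343750 frames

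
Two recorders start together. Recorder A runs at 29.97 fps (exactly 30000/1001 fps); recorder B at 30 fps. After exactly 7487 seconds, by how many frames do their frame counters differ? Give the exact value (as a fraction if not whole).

224610/1001 frames

A emits 30000/1001 × 7487 = 224610000/1001 frames; B emits 30 × 7487 = 224610.
Difference = 224610/1001 frames (≈ 224.3856); B is ahead of A.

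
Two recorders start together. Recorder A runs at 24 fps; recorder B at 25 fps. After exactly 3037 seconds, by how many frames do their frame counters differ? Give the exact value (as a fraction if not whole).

A emits 24 × 3037 = 72888 frames; B emits 25 × 3037 = 75925.
Difference = 3037 frames; B is ahead of A.

3037 frames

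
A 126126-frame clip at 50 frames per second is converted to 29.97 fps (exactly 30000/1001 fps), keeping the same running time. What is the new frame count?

75600 frames

Target frames = source frames × (target rate / source rate) = 126126 × (30000/1001)/(50) = 126126 × 600/1001 = 75600.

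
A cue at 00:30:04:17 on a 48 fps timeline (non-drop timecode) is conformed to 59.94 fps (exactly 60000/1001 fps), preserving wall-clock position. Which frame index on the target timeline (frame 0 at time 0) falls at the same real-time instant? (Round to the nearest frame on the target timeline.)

Source frame index: (0×3600 + 30×60 + 4) × 48 + 17 = 86609.
Real time: 86609 / (48) = 86609/48 s.
Target frame: (86609/48) × (60000/1001) = 108261250/1001 ≈ 108153.097 → 108153.

frame 108153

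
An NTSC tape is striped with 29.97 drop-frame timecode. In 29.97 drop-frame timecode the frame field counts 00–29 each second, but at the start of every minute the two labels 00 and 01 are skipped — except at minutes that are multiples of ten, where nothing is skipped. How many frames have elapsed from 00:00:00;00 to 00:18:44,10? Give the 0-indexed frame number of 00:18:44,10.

Complete 10-minute blocks: 1, each 17982 frames → 17982.
Remaining 8 whole minutes in the current block: 1800 + 7 × 1798 = 14386 frames.
Within the current minute: 44 × 30 + 10 − 2 = 1328 (labels ;00/;01 skipped at this minute). Total = 17982 + 14386 + 1328 = 33696.

33696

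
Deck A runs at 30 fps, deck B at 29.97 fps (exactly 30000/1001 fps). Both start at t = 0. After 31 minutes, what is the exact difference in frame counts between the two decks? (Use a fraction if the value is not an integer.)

31 min = 1860 s.
A emits 30 × 1860 = 55800 frames; B emits 30000/1001 × 1860 = 55800000/1001.
Difference = 55800/1001 frames (≈ 55.7443); B is behind A.

55800/1001 frames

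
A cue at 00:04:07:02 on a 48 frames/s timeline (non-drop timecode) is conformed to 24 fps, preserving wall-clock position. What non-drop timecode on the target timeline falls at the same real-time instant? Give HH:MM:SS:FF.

00:04:07:01

Source frame index: (0×3600 + 4×60 + 7) × 48 + 2 = 11858.
Real time: 11858 / (48) = 5929/24 s.
Target frame: (5929/24) × (24) = 5929.
At 24 labels/s: frame 5929 → 00:04:07:01.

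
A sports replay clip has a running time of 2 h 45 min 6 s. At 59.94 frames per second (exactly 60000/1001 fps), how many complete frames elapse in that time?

593766 frames

2 h 45 min 6 s = 9906 s.
Frames = 9906 × 60000/1001 = 45720000/77 ≈ 593766.2338.
Complete frames: 593766.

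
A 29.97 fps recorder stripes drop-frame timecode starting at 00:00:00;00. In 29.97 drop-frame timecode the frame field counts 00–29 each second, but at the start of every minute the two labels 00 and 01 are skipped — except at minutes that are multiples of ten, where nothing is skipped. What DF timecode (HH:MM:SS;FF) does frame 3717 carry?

Ten DF minutes hold 17982 frames, so frame 3717 lies in block 0 (frames 0–17981) with 3717 frames into that block.
The block's first minute is 1800 frames and the rest 1798 each; 3717 frames reaches minute 2, so 0 × 18 + 2 × 2 = 4 labels have been skipped so far.
Adding those back, label number 3717 + 4 = 3721 at 30 labels/s is 124 s + 1 f = 0 h 2 min 4 s frame 1, i.e. 00:02:04;01.

00:02:04;01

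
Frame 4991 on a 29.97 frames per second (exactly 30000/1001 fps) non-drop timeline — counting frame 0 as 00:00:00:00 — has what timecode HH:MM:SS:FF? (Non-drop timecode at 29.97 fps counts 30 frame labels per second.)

00:02:46:11

4991 ÷ 30 = 166 full seconds, remainder 11 frames.
166 s = 0 h 2 min 46 s.
Timecode: 00:02:46:11.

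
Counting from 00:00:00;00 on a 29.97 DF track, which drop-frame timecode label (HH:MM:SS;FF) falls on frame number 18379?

00:10:13;07

Ten DF minutes hold 17982 frames, so frame 18379 lies in block 1 (frames 17982–35963) with 397 frames into that block.
The block's first minute is 1800 frames and the rest 1798 each; 397 frames reaches minute 0, so 1 × 18 + 0 × 2 = 18 labels have been skipped so far.
Adding those back, label number 18379 + 18 = 18397 at 30 labels/s is 613 s + 7 f = 0 h 10 min 13 s frame 7, i.e. 00:10:13;07.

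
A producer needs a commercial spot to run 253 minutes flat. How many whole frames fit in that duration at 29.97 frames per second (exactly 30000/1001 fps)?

454945 frames

253 min = 15180 s.
Frames = 15180 × 30000/1001 = 41400000/91 ≈ 454945.0549.
Complete frames: 454945.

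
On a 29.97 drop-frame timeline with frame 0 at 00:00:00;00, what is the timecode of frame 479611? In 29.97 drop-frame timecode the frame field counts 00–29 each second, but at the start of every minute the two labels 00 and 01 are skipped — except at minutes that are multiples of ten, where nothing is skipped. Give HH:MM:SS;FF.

04:26:43;01

Each 10-minute DF block holds 10 × 60 × 30 − 9 × 2 = 17982 frames. 479611 ÷ 17982 → 26 full blocks, remainder 12079.
Within the partial block the first minute is 1800 frames and each further minute 1798, so 6 further minute boundaries passed. Total skipped labels = 18 × 26 + 2 × 6 = 480.
Non-drop label index = 479611 + 480 = 480091; at 30 labels/s that is 04:26:43:01, i.e. DF 04:26:43;01.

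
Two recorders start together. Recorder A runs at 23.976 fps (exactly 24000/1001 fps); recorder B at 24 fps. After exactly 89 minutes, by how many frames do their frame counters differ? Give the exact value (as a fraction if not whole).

128160/1001 frames

89 min = 5340 s.
A emits 24000/1001 × 5340 = 128160000/1001 frames; B emits 24 × 5340 = 128160.
Difference = 128160/1001 frames (≈ 128.0320); B is ahead of A.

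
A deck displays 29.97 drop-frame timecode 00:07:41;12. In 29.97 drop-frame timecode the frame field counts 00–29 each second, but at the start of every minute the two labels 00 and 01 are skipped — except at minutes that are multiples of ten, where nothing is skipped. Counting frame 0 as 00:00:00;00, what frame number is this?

Complete 10-minute blocks: 0, each 17982 frames → 0.
Remaining 7 whole minutes in the current block: 1800 + 6 × 1798 = 12588 frames.
Within the current minute: 41 × 30 + 12 − 2 = 1240 (labels ;00/;01 skipped at this minute). Total = 0 + 12588 + 1240 = 13828.

13828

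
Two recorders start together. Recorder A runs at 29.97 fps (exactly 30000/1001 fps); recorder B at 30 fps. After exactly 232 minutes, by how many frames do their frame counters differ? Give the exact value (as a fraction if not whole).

417600/1001 frames

232 min = 13920 s.
A emits 30000/1001 × 13920 = 417600000/1001 frames; B emits 30 × 13920 = 417600.
Difference = 417600/1001 frames (≈ 417.1828); B is ahead of A.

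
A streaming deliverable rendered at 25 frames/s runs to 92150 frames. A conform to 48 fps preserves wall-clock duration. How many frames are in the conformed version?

176928 frames

Target frames = source frames × (target rate / source rate) = 92150 × (48)/(25) = 92150 × 48/25 = 176928.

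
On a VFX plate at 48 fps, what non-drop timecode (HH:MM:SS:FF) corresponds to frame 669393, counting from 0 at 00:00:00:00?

669393 ÷ 48 = 13945 full seconds, remainder 33 frames.
13945 s = 3 h 52 min 25 s.
Timecode: 03:52:25:33.

03:52:25:33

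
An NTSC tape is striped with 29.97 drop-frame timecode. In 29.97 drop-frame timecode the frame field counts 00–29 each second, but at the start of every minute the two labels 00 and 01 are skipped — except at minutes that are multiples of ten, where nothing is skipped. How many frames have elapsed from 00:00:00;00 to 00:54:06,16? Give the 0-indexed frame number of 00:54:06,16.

97298

Complete 10-minute blocks: 5, each 17982 frames → 89910.
Remaining 4 whole minutes in the current block: 1800 + 3 × 1798 = 7194 frames.
Within the current minute: 6 × 30 + 16 − 2 = 194 (labels ;00/;01 skipped at this minute). Total = 89910 + 7194 + 194 = 97298.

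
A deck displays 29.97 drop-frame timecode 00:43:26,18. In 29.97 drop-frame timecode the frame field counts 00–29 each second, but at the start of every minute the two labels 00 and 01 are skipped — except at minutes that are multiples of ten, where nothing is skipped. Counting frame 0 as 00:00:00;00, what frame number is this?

78120

As if non-drop at 30 labels/s: (0 × 3600 + 43 × 60 + 26) × 30 + 18 = 78198.
Minute boundaries passed: 43; those not divisible by 10: 43 − 4 = 39; dropped labels = 2 × 39 = 78.
Actual frame index = 78198 − 78 = 78120.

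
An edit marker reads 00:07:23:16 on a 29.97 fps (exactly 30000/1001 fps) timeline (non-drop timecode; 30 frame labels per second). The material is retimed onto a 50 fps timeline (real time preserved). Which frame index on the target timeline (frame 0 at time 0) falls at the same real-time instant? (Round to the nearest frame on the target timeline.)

Source frame index: (0×3600 + 7×60 + 23) × 30 + 16 = 13306.
Real time: 13306 / (30000/1001) = 6659653/15000 s.
Target frame: (6659653/15000) × (50) = 6659653/300 ≈ 22198.843 → 22199.

frame 22199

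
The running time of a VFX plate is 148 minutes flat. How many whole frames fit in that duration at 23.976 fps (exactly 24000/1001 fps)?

148 min = 8880 s.
Frames = 8880 × 24000/1001 = 213120000/1001 ≈ 212907.0929.
Complete frames: 212907.

212907 frames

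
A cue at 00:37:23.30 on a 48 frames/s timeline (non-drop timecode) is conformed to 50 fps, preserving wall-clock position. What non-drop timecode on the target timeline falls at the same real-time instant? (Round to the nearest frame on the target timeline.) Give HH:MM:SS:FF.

Source frame index: (0×3600 + 37×60 + 23) × 48 + 30 = 107694.
Real time: 107694 / (48) = 17949/8 s.
Target frame: (17949/8) × (50) = 448725/4 ≈ 112181.250 → 112181.
At 50 labels/s: frame 112181 → 00:37:23:31.

00:37:23:31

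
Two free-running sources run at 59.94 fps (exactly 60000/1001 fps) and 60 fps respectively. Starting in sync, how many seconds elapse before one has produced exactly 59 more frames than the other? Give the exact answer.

59059/60 seconds

The gap grows by |60 − 60000/1001| = 60/1001 frames per second.
Time for a 59-frame gap: 59 ÷ (60/1001) = 59059/60 s.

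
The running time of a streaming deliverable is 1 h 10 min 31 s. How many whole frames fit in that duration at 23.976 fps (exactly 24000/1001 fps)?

1 h 10 min 31 s = 4231 s.
Frames = 4231 × 24000/1001 = 101544000/1001 ≈ 101442.5574.
Complete frames: 101442.

101442 frames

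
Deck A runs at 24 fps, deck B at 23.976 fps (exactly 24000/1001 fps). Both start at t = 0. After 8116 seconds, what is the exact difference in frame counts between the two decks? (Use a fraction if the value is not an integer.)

A emits 24 × 8116 = 194784 frames; B emits 24000/1001 × 8116 = 194784000/1001.
Difference = 194784/1001 frames (≈ 194.5894); B is behind A.

194784/1001 frames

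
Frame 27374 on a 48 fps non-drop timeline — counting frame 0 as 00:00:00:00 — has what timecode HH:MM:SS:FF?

00:09:30:14

27374 ÷ 48 = 570 full seconds, remainder 14 frames.
570 s = 0 h 9 min 30 s.
Timecode: 00:09:30:14.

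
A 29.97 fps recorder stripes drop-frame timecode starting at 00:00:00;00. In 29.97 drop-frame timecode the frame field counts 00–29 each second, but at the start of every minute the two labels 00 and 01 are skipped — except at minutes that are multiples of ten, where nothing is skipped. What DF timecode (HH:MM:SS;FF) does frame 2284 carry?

00:01:16;06

Each 10-minute DF block holds 10 × 60 × 30 − 9 × 2 = 17982 frames. 2284 ÷ 17982 → 0 full blocks, remainder 2284.
Within the partial block the first minute is 1800 frames and each further minute 1798, so 1 further minute boundary passed. Total skipped labels = 18 × 0 + 2 × 1 = 2.
Non-drop label index = 2284 + 2 = 2286; at 30 labels/s that is 00:01:16:06, i.e. DF 00:01:16;06.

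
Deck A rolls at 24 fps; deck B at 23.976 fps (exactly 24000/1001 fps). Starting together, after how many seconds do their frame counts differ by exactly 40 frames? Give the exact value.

The gap grows by |24000/1001 − 24| = 24/1001 frames per second.
Time for a 40-frame gap: 40 ÷ (24/1001) = 5005/3 s.

5005/3 seconds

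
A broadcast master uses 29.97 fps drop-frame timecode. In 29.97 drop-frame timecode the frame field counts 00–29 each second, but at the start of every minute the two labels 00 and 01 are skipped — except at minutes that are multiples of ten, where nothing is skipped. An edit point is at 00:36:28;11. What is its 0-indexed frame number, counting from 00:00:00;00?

As if non-drop at 30 labels/s: (0 × 3600 + 36 × 60 + 28) × 30 + 11 = 65651.
Minute boundaries passed: 36; those not divisible by 10: 36 − 3 = 33; dropped labels = 2 × 33 = 66.
Actual frame index = 65651 − 66 = 65585.

65585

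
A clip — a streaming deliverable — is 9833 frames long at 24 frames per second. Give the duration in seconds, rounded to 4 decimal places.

Running time = 9833 × 1/24 = 9833/24 s ≈ 409.7083 s.

409.7083 seconds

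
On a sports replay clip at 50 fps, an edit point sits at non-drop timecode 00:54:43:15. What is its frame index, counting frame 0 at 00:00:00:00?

Total seconds to the label: (0 × 3600 + 54 × 60 + 43) = 3283.
Frame index = 3283 × 50 + 15 = 164165.

164165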